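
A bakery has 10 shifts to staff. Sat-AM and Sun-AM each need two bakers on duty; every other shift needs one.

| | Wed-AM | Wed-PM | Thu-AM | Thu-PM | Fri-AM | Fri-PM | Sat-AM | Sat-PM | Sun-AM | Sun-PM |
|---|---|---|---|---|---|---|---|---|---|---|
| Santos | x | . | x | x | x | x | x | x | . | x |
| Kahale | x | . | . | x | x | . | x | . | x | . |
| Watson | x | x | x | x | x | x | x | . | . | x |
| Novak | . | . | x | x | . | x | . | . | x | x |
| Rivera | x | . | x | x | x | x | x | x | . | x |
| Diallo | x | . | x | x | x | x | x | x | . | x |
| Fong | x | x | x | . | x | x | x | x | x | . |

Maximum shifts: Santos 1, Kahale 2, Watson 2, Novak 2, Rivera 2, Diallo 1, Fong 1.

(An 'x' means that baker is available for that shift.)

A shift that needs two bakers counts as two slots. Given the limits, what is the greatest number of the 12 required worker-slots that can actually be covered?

Total capacity across all bakers is 1+2+2+2+2+1+1 = 11, and 12 slots are needed, so at most 11 can be filled.
An assignment achieving 11: Wed-AM→Kahale, Wed-PM→Watson, Thu-AM→Novak, Thu-PM→Rivera, Fri-AM→Rivera, Fri-PM→Diallo, Sat-AM→Fong, Sat-PM→Santos, Sun-AM→Kahale+Novak, Sun-PM→Watson.
Loads: Santos 1/1, Kahale 2/2, Watson 2/2, Novak 2/2, Rivera 2/2, Diallo 1/1, Fong 1/1.

11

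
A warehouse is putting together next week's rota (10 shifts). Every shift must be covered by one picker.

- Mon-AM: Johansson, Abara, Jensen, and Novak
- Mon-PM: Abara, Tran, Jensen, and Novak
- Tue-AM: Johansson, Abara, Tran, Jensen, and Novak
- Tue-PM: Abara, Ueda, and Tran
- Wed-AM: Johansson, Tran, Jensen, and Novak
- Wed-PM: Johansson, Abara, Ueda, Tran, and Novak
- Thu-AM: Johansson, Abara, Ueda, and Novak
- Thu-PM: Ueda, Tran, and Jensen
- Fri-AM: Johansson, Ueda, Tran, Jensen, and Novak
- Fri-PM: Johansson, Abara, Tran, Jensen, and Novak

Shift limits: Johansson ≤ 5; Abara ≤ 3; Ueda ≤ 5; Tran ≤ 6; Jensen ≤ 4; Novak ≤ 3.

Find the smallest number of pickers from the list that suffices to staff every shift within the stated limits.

10 slots to fill and no one can take more than 6, so at least ⌈10/6⌉ = 2 pickers are needed.
Johansson and Tran alone can cover everything: Mon-AM→Johansson, Mon-PM→Tran, Tue-AM→Johansson, Tue-PM→Tran, Wed-AM→Johansson, Wed-PM→Johansson, Thu-AM→Johansson, Thu-PM→Tran, Fri-AM→Tran, Fri-PM→Tran.

2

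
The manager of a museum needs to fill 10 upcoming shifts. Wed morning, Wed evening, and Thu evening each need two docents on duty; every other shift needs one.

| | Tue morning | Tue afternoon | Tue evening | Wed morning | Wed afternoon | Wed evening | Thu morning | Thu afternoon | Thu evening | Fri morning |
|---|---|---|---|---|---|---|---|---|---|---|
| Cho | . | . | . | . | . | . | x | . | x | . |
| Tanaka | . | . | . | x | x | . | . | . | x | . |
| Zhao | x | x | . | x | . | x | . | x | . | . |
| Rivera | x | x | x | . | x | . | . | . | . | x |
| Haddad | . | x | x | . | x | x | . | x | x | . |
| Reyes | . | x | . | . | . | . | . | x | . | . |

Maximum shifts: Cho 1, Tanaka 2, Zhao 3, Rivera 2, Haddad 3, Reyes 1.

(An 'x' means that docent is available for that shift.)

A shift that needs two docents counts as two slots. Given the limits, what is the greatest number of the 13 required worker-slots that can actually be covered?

Total capacity across all docents is 1+2+3+2+3+1 = 12, and 13 slots are needed, so at most 12 can be filled.
An assignment achieving 12: Tue morning→Zhao, Tue afternoon→Reyes, Tue evening→Rivera, Wed morning→Tanaka+Zhao, Wed afternoon→Tanaka, Wed evening→Zhao+Haddad, Thu morning→Cho, Thu afternoon→Haddad, Thu evening→Haddad, Fri morning→Rivera.
Loads: Cho 1/1, Tanaka 2/2, Zhao 3/3, Rivera 2/2, Haddad 3/3, Reyes 1/1.

12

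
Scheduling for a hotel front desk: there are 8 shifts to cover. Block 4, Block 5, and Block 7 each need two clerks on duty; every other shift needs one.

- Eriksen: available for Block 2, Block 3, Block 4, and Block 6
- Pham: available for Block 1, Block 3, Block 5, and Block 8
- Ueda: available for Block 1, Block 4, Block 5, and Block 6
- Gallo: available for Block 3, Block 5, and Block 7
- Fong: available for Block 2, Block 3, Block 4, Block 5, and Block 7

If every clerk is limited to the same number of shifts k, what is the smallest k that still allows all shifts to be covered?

With 5 clerks and 11 worker-slots to fill, someone must work at least ⌈11/5⌉ = 3 shifts, so k ≥ 3.
k = 3 works: Block 1→Pham, Block 2→Eriksen, Block 3→Pham, Block 4→Eriksen+Ueda, Block 5→Ueda+Gallo, Block 6→Eriksen, Block 7→Gallo+Fong, Block 8→Pham.
Loads: Eriksen 3, Pham 3, Ueda 2, Gallo 2, Fong 1 — all ≤ 3.

3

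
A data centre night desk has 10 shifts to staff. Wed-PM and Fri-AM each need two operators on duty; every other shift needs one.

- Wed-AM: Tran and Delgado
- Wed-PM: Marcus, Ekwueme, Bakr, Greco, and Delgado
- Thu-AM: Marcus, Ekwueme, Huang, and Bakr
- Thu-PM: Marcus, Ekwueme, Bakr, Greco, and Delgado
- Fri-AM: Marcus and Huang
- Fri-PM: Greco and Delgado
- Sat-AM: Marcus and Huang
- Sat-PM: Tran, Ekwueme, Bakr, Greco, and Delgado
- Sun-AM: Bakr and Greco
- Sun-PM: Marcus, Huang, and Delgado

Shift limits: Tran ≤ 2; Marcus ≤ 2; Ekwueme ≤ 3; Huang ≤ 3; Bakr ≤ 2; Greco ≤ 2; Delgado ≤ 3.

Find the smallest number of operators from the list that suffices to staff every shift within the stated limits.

12 slots to fill and no one can take more than 3, so at least ⌈12/3⌉ = 4 operators are needed.
Any 4 operators together have capacity at most 3+3+3+2 = 11 < 12 slots, so 4 can never suffice.
Tran, Marcus, Ekwueme, Huang, and Greco alone can cover everything: Wed-AM→Tran, Wed-PM→Marcus+Ekwueme, Thu-AM→Ekwueme, Thu-PM→Ekwueme, Fri-AM→Marcus+Huang, Fri-PM→Greco, Sat-AM→Huang, Sat-PM→Tran, Sun-AM→Greco, Sun-PM→Huang.

5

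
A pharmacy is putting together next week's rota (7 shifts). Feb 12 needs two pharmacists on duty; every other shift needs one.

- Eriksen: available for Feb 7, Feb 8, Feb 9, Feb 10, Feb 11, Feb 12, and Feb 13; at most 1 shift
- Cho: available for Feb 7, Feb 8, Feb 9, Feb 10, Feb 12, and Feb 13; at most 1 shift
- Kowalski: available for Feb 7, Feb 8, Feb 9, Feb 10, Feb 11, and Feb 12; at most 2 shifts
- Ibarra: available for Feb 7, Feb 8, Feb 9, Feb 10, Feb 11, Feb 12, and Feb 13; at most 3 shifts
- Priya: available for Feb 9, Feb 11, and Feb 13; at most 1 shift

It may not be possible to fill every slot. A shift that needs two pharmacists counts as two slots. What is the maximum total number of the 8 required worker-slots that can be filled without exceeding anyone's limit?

8

Total capacity across all pharmacists is 1+1+2+3+1 = 8, and 8 slots are needed, so at most 8 can be filled.
An assignment achieving 8: Feb 7→Eriksen, Feb 8→Cho, Feb 9→Priya, Feb 10→Kowalski, Feb 11→Ibarra, Feb 12→Kowalski+Ibarra, Feb 13→Ibarra.
Loads: Eriksen 1/1, Cho 1/1, Kowalski 2/2, Ibarra 3/3, Priya 1/1.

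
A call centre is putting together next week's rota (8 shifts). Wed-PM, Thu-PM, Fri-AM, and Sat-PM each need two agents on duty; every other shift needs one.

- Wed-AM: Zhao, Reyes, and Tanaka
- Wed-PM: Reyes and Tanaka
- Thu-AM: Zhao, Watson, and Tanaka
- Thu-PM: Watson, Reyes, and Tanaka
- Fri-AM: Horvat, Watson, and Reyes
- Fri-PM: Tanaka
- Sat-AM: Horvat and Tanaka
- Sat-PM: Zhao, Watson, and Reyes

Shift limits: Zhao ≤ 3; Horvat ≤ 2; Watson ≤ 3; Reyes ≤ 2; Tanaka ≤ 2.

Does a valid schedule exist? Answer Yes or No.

Wed-PM can only be covered by Reyes and Tanaka, so that assignment is forced.
Fri-PM can only be covered by Tanaka, so that assignment is forced.
One valid schedule: Wed-AM→Zhao, Wed-PM→Reyes+Tanaka, Thu-AM→Zhao, Thu-PM→Watson+Reyes, Fri-AM→Horvat+Watson, Fri-PM→Tanaka, Sat-AM→Horvat, Sat-PM→Zhao+Watson.
Loads: Zhao 3/3, Horvat 2/2, Watson 3/3, Reyes 2/2, Tanaka 2/2 — all within limits.

Yes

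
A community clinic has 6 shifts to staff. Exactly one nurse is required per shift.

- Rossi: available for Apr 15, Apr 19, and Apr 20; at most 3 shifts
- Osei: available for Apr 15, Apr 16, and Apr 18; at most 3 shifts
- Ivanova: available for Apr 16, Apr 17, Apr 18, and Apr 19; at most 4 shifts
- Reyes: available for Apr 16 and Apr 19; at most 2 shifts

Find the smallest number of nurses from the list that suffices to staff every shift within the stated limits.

2

6 slots to fill and no one can take more than 4, so at least ⌈6/4⌉ = 2 nurses are needed.
Rossi and Ivanova alone can cover everything: Apr 15→Rossi, Apr 16→Ivanova, Apr 17→Ivanova, Apr 18→Ivanova, Apr 19→Rossi, Apr 20→Rossi.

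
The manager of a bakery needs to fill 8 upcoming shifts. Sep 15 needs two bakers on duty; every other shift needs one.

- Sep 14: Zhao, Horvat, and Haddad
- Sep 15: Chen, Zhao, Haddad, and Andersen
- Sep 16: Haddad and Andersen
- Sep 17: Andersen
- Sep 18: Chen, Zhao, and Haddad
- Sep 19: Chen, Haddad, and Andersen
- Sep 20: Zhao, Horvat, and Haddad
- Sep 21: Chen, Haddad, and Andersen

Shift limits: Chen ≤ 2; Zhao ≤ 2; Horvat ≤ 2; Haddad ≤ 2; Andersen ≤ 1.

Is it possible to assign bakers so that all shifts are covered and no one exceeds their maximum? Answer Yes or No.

Sep 17 can only be covered by Andersen, so that assignment is forced.
One valid schedule: Sep 14→Horvat, Sep 15→Zhao+Haddad, Sep 16→Haddad, Sep 17→Andersen, Sep 18→Zhao, Sep 19→Chen, Sep 20→Horvat, Sep 21→Chen.
Loads: Chen 2/2, Zhao 2/2, Horvat 2/2, Haddad 2/2, Andersen 1/1 — all within limits.

Yes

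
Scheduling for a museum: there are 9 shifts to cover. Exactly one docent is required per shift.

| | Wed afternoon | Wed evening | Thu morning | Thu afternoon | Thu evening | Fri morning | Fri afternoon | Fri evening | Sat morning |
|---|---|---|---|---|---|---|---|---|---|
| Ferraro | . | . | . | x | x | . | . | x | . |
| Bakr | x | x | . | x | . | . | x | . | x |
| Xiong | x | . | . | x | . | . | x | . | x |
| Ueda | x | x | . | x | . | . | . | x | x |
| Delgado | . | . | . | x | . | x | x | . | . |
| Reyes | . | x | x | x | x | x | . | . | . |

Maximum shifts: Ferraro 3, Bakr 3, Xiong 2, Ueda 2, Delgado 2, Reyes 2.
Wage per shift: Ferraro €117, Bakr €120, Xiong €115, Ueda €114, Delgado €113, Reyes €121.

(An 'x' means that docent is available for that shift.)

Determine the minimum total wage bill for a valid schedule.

Thu morning can only be covered by Reyes, so that assignment is forced.
Picking the cheapest available docent for each shift independently would cost €1033, but that ignores the shift limits.
An optimal schedule: Wed afternoon→Xiong, Wed evening→Ueda, Thu morning→Reyes, Thu afternoon→Ferraro, Thu evening→Ferraro, Fri morning→Delgado, Fri afternoon→Delgado, Fri evening→Ueda, Sat morning→Xiong.
Total: 115 + 114 + 121 + 117 + 117 + 113 + 113 + 114 + 115 = €1039.

€1039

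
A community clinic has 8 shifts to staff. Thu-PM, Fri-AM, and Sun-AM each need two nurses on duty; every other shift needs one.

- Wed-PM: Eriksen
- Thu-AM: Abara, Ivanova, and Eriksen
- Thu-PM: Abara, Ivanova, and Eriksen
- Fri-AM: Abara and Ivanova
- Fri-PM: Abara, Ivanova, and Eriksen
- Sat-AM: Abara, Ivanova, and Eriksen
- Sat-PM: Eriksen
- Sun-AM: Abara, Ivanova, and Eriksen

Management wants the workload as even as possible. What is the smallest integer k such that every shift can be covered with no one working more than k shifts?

4

With 3 nurses and 11 worker-slots to fill, someone must work at least ⌈11/3⌉ = 4 shifts, so k ≥ 4.
k = 4 works: Wed-PM→Eriksen, Thu-AM→Abara, Thu-PM→Abara+Ivanova, Fri-AM→Abara+Ivanova, Fri-PM→Abara, Sat-AM→Ivanova, Sat-PM→Eriksen, Sun-AM→Ivanova+Eriksen.
Loads: Abara 4, Ivanova 4, Eriksen 3 — all ≤ 4.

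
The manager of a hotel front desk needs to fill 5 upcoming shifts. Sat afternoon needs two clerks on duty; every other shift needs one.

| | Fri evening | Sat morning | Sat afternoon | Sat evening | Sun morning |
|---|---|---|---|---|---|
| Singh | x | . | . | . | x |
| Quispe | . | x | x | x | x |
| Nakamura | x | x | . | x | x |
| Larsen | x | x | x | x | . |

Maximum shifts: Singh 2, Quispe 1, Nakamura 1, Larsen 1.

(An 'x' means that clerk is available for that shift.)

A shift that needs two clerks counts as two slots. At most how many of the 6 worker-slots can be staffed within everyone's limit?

Total capacity across all clerks is 2+1+1+1 = 5, and 6 slots are needed, so at most 5 can be filled.
An assignment achieving 5: Fri evening→Singh, Sat morning→Nakamura, Sat afternoon→Quispe+Larsen, Sun morning→Singh.
Loads: Singh 2/2, Quispe 1/1, Nakamura 1/1, Larsen 1/1.

5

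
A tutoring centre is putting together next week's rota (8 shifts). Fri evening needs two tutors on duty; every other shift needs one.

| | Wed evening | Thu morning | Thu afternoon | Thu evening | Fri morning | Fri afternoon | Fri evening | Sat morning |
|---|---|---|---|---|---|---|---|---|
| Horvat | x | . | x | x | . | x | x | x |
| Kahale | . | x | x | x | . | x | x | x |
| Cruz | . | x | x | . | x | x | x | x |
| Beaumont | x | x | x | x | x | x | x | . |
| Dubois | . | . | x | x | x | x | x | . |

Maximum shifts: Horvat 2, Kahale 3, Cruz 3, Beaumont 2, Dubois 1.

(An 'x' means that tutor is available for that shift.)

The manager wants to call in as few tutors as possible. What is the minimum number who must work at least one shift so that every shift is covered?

9 slots to fill and no one can take more than 3, so at least ⌈9/3⌉ = 3 tutors are needed.
Any 3 tutors together have capacity at most 3+3+2 = 8 < 9 slots, so 3 can never suffice.
Horvat, Kahale, Cruz, and Beaumont alone can cover everything: Wed evening→Horvat, Thu morning→Kahale, Thu afternoon→Kahale, Thu evening→Horvat, Fri morning→Cruz, Fri afternoon→Cruz, Fri evening→Cruz+Beaumont, Sat morning→Kahale.

4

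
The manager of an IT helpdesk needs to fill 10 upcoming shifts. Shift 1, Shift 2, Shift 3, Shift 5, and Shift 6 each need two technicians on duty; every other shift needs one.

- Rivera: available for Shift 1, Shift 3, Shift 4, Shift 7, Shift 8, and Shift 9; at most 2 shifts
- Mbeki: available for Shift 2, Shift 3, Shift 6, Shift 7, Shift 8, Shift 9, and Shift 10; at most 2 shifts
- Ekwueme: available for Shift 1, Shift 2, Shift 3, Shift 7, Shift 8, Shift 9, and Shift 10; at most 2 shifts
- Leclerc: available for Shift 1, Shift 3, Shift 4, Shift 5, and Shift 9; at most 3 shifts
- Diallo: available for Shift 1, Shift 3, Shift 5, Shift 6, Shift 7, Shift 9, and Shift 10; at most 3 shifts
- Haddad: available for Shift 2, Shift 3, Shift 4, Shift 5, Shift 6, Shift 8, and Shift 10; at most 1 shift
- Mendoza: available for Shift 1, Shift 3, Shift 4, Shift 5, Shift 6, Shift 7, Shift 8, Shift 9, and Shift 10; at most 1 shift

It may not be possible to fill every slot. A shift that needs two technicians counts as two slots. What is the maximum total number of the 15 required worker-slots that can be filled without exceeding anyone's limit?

Total capacity across all technicians is 2+2+2+3+3+1+1 = 14, and 15 slots are needed, so at most 14 can be filled.
An assignment achieving 14: Shift 1→Rivera+Ekwueme, Shift 2→Mbeki+Ekwueme, Shift 3→Leclerc, Shift 4→Rivera, Shift 5→Leclerc+Diallo, Shift 6→Mbeki+Diallo, Shift 7→Diallo, Shift 8→Haddad, Shift 9→Leclerc, Shift 10→Mendoza.
Loads: Rivera 2/2, Mbeki 2/2, Ekwueme 2/2, Leclerc 3/3, Diallo 3/3, Haddad 1/1, Mendoza 1/1.

14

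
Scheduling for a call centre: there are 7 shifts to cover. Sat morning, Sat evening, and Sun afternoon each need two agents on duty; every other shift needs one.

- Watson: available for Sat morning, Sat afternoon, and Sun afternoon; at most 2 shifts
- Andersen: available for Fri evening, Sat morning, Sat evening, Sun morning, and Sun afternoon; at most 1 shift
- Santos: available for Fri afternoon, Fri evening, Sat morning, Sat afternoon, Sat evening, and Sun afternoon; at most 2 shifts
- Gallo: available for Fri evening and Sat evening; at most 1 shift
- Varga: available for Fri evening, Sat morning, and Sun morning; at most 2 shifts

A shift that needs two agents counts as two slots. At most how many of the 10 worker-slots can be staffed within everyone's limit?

8

Total capacity across all agents is 2+1+2+1+2 = 8, and 10 slots are needed, so at most 8 can be filled.
An assignment achieving 8: Fri afternoon→Santos, Fri evening→Varga, Sat morning→Varga, Sat afternoon→Watson, Sat evening→Santos+Gallo, Sun morning→Andersen, Sun afternoon→Watson.
Loads: Watson 2/2, Andersen 1/1, Santos 2/2, Gallo 1/1, Varga 2/2.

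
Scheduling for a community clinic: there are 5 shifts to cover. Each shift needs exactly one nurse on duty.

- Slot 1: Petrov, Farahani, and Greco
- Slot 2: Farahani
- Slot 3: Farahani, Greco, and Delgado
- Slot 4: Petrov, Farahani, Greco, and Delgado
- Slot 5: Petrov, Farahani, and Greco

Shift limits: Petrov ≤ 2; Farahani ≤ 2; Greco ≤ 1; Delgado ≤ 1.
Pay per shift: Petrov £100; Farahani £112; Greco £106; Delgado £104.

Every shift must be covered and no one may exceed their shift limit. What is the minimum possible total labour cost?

Slot 2 can only be covered by Farahani, so that assignment is forced.
Picking the cheapest available nurse for each shift independently would cost £516, but that ignores the shift limits.
An optimal schedule: Slot 1→Petrov, Slot 2→Farahani, Slot 3→Delgado, Slot 4→Greco, Slot 5→Petrov.
Total: 100 + 112 + 104 + 106 + 100 = £522.

£522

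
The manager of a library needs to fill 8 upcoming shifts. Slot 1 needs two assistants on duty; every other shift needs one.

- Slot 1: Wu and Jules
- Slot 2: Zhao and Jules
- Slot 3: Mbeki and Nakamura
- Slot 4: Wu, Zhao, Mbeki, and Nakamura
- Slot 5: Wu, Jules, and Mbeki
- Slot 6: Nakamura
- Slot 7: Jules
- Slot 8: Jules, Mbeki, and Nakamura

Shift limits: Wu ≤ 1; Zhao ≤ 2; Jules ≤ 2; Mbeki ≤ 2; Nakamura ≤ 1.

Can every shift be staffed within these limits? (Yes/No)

No

Total capacity is 1+2+2+2+1 = 8 but 9 worker-slots are needed — infeasible.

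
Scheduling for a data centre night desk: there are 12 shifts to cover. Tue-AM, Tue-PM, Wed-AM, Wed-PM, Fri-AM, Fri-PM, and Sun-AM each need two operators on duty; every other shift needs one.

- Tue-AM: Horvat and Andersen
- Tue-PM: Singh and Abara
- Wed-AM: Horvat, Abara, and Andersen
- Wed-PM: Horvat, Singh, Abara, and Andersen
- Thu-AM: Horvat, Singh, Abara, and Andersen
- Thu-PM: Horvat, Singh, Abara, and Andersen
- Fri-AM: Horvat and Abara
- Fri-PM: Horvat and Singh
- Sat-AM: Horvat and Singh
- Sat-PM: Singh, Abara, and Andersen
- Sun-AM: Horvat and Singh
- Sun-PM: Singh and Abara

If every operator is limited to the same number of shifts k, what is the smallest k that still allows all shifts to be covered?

5

With 4 operators and 19 worker-slots to fill, someone must work at least ⌈19/4⌉ = 5 shifts, so k ≥ 5.
k = 5 works: Tue-AM→Horvat+Andersen, Tue-PM→Singh+Abara, Wed-AM→Abara+Andersen, Wed-PM→Abara+Andersen, Thu-AM→Abara, Thu-PM→Andersen, Fri-AM→Horvat+Abara, Fri-PM→Horvat+Singh, Sat-AM→Horvat, Sat-PM→Singh, Sun-AM→Horvat+Singh, Sun-PM→Singh.
Loads: Horvat 5, Singh 5, Abara 5, Andersen 4 — all ≤ 5.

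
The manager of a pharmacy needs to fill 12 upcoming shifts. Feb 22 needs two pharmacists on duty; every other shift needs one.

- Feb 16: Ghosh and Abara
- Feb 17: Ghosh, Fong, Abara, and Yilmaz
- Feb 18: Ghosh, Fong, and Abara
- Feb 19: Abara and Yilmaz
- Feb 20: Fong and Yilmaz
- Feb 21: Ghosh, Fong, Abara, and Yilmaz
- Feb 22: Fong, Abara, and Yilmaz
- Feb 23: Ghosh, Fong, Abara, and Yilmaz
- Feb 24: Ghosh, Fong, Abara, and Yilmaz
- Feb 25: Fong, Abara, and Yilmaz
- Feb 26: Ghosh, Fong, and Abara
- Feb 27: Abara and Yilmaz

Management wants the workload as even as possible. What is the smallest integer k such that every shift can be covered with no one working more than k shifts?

4

With 4 pharmacists and 13 worker-slots to fill, someone must work at least ⌈13/4⌉ = 4 shifts, so k ≥ 4.
k = 4 works: Feb 16→Ghosh, Feb 17→Ghosh, Feb 18→Ghosh, Feb 19→Abara, Feb 20→Fong, Feb 21→Fong, Feb 22→Fong+Abara, Feb 23→Abara, Feb 24→Yilmaz, Feb 25→Fong, Feb 26→Ghosh, Feb 27→Abara.
Loads: Ghosh 4, Fong 4, Abara 4, Yilmaz 1 — all ≤ 4.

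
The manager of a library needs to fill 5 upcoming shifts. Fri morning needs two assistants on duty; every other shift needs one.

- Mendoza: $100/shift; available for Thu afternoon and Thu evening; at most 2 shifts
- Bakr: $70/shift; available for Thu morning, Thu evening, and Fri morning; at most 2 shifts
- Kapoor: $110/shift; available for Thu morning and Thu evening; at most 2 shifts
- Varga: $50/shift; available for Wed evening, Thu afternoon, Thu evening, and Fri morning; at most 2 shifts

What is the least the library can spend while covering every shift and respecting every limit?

$440

Wed evening can only be covered by Varga, so that assignment is forced.
Fri morning can only be covered by Bakr and Varga, so that assignment is forced.
Picking the cheapest available assistant for each shift independently would cost $340, but that ignores the shift limits.
An optimal schedule: Wed evening→Varga, Thu morning→Bakr, Thu afternoon→Mendoza, Thu evening→Mendoza, Fri morning→Bakr+Varga.
Total: 50 + 70 + 100 + 100 + 70 + 50 = $440.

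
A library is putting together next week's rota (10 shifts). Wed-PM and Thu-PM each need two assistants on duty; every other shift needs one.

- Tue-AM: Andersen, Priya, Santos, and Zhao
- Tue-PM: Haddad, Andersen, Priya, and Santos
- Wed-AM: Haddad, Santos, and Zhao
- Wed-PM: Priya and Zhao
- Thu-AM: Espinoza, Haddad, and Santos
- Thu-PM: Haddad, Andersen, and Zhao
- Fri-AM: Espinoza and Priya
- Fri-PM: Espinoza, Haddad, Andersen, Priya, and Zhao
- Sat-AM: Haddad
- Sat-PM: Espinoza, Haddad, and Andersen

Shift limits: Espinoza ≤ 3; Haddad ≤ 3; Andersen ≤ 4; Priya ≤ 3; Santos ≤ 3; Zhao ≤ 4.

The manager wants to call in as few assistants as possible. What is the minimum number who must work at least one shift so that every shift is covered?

4

12 slots to fill and no one can take more than 4, so at least ⌈12/4⌉ = 3 assistants are needed.
Any 3 assistants together have capacity at most 4+4+3 = 11 < 12 slots, so 3 can never suffice.
Espinoza, Haddad, Priya, and Zhao alone can cover everything: Tue-AM→Priya, Tue-PM→Haddad, Wed-AM→Zhao, Wed-PM→Priya+Zhao, Thu-AM→Espinoza, Thu-PM→Haddad+Zhao, Fri-AM→Espinoza, Fri-PM→Priya, Sat-AM→Haddad, Sat-PM→Espinoza.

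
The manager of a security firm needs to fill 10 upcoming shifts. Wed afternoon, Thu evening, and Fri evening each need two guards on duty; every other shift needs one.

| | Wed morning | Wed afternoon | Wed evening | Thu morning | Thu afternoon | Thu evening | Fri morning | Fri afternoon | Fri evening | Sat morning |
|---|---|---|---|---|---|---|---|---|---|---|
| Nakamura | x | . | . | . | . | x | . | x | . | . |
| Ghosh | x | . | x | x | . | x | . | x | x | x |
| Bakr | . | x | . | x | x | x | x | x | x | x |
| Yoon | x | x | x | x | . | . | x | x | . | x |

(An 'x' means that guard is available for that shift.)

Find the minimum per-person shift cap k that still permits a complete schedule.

4

With 4 guards and 13 worker-slots to fill, someone must work at least ⌈13/4⌉ = 4 shifts, so k ≥ 4.
k = 4 works: Wed morning→Nakamura, Wed afternoon→Bakr+Yoon, Wed evening→Ghosh, Thu morning→Ghosh, Thu afternoon→Bakr, Thu evening→Nakamura+Ghosh, Fri morning→Bakr, Fri afternoon→Nakamura, Fri evening→Ghosh+Bakr, Sat morning→Yoon.
Loads: Nakamura 3, Ghosh 4, Bakr 4, Yoon 2 — all ≤ 4.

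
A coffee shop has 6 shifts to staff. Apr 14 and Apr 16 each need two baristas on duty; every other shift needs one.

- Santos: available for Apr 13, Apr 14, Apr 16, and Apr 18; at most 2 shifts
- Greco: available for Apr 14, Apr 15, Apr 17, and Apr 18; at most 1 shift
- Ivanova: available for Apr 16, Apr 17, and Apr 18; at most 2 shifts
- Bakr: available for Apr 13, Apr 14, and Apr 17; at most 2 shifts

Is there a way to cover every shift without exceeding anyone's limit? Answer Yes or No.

Total capacity is 2+1+2+2 = 7 but 8 worker-slots are needed — infeasible.

No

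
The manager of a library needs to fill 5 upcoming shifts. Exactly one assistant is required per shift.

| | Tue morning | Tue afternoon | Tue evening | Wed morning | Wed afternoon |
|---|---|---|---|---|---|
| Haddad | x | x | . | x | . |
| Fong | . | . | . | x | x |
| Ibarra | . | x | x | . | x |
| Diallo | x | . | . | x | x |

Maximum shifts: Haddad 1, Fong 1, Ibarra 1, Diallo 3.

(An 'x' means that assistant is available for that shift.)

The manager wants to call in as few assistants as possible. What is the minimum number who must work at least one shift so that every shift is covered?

3

5 slots to fill and no one can take more than 3, so at least ⌈5/3⌉ = 2 assistants are needed.
Any 2 assistants together have capacity at most 3+1 = 4 < 5 slots, so 2 can never suffice.
Haddad, Ibarra, and Diallo alone can cover everything: Tue morning→Diallo, Tue afternoon→Haddad, Tue evening→Ibarra, Wed morning→Diallo, Wed afternoon→Diallo.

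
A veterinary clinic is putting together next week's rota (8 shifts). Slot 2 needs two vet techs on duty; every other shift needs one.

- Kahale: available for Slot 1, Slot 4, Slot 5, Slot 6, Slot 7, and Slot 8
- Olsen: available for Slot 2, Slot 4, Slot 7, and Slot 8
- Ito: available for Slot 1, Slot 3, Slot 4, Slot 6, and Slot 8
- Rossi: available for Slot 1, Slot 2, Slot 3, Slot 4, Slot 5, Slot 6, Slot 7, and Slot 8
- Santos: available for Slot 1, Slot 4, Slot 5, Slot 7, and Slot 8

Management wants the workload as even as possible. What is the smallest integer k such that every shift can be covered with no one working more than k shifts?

2

With 5 vet techs and 9 worker-slots to fill, someone must work at least ⌈9/5⌉ = 2 shifts, so k ≥ 2.
k = 2 works: Slot 1→Ito, Slot 2→Olsen+Rossi, Slot 3→Ito, Slot 4→Rossi, Slot 5→Kahale, Slot 6→Kahale, Slot 7→Olsen, Slot 8→Santos.
Loads: Kahale 2, Olsen 2, Ito 2, Rossi 2, Santos 1 — all ≤ 2.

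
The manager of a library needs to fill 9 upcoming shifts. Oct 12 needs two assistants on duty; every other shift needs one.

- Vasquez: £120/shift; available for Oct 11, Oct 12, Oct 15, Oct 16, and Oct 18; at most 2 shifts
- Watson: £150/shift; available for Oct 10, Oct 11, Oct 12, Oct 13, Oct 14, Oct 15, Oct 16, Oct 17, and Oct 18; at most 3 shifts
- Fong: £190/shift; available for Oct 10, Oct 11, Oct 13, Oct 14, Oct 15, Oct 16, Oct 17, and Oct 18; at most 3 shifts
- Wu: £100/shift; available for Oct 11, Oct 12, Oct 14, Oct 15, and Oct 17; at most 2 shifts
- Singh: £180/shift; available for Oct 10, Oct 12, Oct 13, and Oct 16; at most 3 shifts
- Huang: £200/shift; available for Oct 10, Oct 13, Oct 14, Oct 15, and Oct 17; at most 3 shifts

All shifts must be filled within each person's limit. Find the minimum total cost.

Picking the cheapest available assistant for each shift independently would cost £1160, but that ignores the shift limits.
An optimal schedule: Oct 10→Watson, Oct 11→Wu, Oct 12→Watson+Singh, Oct 13→Singh, Oct 14→Wu, Oct 15→Vasquez, Oct 16→Singh, Oct 17→Watson, Oct 18→Vasquez.
Total: 150 + 100 + 150 + 180 + 180 + 100 + 120 + 180 + 150 + 120 = £1430.

£1430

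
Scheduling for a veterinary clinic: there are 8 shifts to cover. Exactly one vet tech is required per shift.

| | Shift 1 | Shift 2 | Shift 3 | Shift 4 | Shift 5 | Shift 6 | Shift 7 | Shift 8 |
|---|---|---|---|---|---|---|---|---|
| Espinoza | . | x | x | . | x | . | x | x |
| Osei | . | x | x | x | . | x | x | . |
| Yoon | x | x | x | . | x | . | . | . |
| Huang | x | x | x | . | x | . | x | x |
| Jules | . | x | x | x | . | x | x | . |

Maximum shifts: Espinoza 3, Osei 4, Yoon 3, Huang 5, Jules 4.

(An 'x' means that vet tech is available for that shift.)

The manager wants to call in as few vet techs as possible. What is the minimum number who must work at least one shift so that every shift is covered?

2

8 slots to fill and no one can take more than 5, so at least ⌈8/5⌉ = 2 vet techs are needed.
Osei and Huang alone can cover everything: Shift 1→Huang, Shift 2→Osei, Shift 3→Osei, Shift 4→Osei, Shift 5→Huang, Shift 6→Osei, Shift 7→Huang, Shift 8→Huang.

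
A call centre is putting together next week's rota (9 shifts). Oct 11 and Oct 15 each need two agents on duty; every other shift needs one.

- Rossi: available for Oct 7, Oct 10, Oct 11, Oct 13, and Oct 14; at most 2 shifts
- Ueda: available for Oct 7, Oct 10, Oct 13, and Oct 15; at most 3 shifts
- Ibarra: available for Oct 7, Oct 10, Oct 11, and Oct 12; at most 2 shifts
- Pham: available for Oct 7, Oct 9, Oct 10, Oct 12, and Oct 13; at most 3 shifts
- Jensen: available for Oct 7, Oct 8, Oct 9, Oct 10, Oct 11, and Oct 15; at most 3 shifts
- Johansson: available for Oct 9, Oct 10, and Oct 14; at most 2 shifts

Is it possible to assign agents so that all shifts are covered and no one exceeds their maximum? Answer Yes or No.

Yes

Oct 8 can only be covered by Jensen, so that assignment is forced.
Oct 15 can only be covered by Ueda and Jensen, so that assignment is forced.
One valid schedule: Oct 7→Ueda, Oct 8→Jensen, Oct 9→Pham, Oct 10→Pham, Oct 11→Rossi+Ibarra, Oct 12→Ibarra, Oct 13→Ueda, Oct 14→Rossi, Oct 15→Ueda+Jensen.
Loads: Rossi 2/2, Ueda 3/3, Ibarra 2/2, Pham 2/3, Jensen 2/3, Johansson 0/2 — all within limits.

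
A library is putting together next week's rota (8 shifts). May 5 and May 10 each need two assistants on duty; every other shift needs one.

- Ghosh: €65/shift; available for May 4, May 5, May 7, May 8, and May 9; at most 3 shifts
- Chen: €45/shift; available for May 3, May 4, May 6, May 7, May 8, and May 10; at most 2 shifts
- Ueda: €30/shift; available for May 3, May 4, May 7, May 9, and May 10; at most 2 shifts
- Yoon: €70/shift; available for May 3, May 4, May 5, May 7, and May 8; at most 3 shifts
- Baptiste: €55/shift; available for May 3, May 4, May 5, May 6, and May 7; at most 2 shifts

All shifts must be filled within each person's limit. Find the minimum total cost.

€525

May 10 can only be covered by Chen and Ueda, so that assignment is forced.
Picking the cheapest available assistant for each shift independently would cost €405, but that ignores the shift limits.
An optimal schedule: May 3→Baptiste, May 4→Ghosh, May 5→Baptiste+Ghosh, May 6→Chen, May 7→Yoon, May 8→Ghosh, May 9→Ueda, May 10→Ueda+Chen.
Total: 55 + 65 + 55 + 65 + 45 + 70 + 65 + 30 + 30 + 45 = €525.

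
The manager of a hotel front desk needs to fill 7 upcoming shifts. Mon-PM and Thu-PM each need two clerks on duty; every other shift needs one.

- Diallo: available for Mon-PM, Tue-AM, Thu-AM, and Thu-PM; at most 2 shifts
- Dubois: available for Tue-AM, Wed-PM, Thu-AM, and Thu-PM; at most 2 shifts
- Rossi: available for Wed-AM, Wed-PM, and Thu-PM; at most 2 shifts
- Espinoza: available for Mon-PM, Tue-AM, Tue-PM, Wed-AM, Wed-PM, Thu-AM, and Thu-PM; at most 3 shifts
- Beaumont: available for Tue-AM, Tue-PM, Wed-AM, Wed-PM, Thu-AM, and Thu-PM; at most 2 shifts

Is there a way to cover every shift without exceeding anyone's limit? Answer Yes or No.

Mon-PM can only be covered by Diallo and Espinoza, so that assignment is forced.
One valid schedule: Mon-PM→Diallo+Espinoza, Tue-AM→Diallo, Tue-PM→Espinoza, Wed-AM→Rossi, Wed-PM→Dubois, Thu-AM→Dubois, Thu-PM→Rossi+Espinoza.
Loads: Diallo 2/2, Dubois 2/2, Rossi 2/2, Espinoza 3/3, Beaumont 0/2 — all within limits.

Yes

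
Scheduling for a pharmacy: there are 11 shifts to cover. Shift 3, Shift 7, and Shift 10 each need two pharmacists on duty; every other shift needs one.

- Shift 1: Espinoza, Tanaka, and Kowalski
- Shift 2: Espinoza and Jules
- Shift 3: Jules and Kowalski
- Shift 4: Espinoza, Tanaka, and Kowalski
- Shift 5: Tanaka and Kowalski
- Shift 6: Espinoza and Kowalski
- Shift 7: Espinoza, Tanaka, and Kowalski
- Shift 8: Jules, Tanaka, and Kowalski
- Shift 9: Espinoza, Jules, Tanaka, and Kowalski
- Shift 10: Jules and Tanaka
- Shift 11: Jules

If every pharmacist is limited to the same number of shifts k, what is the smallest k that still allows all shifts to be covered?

4

With 4 pharmacists and 14 worker-slots to fill, someone must work at least ⌈14/4⌉ = 4 shifts, so k ≥ 4.
k = 4 works: Shift 1→Espinoza, Shift 2→Espinoza, Shift 3→Jules+Kowalski, Shift 4→Espinoza, Shift 5→Tanaka, Shift 6→Espinoza, Shift 7→Tanaka+Kowalski, Shift 8→Jules, Shift 9→Tanaka, Shift 10→Jules+Tanaka, Shift 11→Jules.
Loads: Espinoza 4, Jules 4, Tanaka 4, Kowalski 2 — all ≤ 4.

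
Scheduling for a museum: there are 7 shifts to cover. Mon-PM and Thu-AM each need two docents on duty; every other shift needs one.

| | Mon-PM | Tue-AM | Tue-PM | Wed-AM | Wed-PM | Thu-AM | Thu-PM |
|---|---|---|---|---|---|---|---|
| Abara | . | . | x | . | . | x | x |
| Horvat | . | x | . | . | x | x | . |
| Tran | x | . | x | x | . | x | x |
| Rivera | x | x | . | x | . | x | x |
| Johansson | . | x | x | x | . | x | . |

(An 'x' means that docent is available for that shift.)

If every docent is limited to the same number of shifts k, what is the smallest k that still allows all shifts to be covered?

With 5 docents and 9 worker-slots to fill, someone must work at least ⌈9/5⌉ = 2 shifts, so k ≥ 2.
k = 2 works: Mon-PM→Tran+Rivera, Tue-AM→Horvat, Tue-PM→Abara, Wed-AM→Tran, Wed-PM→Horvat, Thu-AM→Rivera+Johansson, Thu-PM→Abara.
Loads: Abara 2, Horvat 2, Tran 2, Rivera 2, Johansson 1 — all ≤ 2.

2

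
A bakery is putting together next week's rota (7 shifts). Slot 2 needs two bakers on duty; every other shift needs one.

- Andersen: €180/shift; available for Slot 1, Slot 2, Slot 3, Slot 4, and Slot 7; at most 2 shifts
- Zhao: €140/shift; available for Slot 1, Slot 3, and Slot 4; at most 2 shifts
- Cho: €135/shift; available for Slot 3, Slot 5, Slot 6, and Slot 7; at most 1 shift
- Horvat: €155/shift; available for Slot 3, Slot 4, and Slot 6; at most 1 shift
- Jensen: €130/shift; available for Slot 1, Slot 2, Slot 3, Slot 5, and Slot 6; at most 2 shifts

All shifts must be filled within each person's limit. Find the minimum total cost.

€1190

Slot 2 can only be covered by Andersen and Jensen, so that assignment is forced.
Picking the cheapest available baker for each shift independently would cost €1105, but that ignores the shift limits.
An optimal schedule: Slot 1→Zhao, Slot 2→Andersen+Jensen, Slot 3→Jensen, Slot 4→Zhao, Slot 5→Cho, Slot 6→Horvat, Slot 7→Andersen.
Total: 140 + 180 + 130 + 130 + 140 + 135 + 155 + 180 = €1190.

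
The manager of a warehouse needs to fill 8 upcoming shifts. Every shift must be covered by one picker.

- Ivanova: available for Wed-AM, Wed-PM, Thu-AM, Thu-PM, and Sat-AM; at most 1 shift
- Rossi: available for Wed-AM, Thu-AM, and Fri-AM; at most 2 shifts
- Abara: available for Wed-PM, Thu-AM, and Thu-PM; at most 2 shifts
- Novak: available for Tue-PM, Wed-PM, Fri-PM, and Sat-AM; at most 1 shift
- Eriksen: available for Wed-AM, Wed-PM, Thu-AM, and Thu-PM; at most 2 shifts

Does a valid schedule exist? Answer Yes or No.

No

Total capacity is 8 and 8 slots are needed, so capacity alone doesn't rule it out.
Shifts {Tue-PM, Fri-PM} need 2 worker-slots in total, but the pickers available for any of those shifts (Novak) can supply at most 1 among them. So no valid schedule exists.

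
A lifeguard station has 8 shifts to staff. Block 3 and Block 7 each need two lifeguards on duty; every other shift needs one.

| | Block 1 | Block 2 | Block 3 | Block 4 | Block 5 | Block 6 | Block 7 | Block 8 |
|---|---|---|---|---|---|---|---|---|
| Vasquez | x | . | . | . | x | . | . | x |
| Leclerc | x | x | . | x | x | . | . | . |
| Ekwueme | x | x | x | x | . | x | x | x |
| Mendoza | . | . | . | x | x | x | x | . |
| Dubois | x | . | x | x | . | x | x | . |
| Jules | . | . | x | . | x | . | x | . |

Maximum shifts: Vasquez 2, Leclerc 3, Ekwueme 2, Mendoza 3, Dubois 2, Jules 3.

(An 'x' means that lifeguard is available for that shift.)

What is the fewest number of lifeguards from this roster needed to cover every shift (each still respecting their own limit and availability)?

10 slots to fill and no one can take more than 3, so at least ⌈10/3⌉ = 4 lifeguards are needed.
Vasquez, Ekwueme, Mendoza, and Jules alone can cover everything: Block 1→Vasquez, Block 2→Ekwueme, Block 3→Ekwueme+Jules, Block 4→Mendoza, Block 5→Jules, Block 6→Mendoza, Block 7→Mendoza+Jules, Block 8→Vasquez.

4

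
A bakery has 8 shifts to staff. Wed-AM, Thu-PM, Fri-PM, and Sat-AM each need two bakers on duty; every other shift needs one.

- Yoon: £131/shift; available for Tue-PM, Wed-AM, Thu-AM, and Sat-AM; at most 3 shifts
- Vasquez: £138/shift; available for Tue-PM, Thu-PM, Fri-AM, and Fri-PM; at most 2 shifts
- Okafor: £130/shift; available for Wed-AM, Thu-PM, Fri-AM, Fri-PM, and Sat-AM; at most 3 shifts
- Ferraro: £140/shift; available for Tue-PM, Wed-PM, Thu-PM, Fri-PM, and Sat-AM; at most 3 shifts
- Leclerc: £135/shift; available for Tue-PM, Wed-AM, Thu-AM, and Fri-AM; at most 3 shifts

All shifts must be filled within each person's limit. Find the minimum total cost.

Wed-PM can only be covered by Ferraro, so that assignment is forced.
Picking the cheapest available baker for each shift independently would cost £1590, but that ignores the shift limits.
An optimal schedule: Tue-PM→Leclerc, Wed-AM→Yoon+Leclerc, Wed-PM→Ferraro, Thu-AM→Yoon, Thu-PM→Okafor+Vasquez, Fri-AM→Leclerc, Fri-PM→Okafor+Vasquez, Sat-AM→Okafor+Yoon.
Total: 135 + 131 + 135 + 140 + 131 + 130 + 138 + 135 + 130 + 138 + 130 + 131 = £1604.

£1604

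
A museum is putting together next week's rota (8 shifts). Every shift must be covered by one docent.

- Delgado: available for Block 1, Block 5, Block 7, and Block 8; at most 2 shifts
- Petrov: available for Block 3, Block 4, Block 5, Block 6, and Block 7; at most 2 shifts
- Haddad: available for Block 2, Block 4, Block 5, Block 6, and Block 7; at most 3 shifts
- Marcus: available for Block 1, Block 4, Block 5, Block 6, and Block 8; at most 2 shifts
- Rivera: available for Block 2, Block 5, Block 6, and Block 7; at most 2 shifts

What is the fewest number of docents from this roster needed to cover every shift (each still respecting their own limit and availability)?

4

8 slots to fill and no one can take more than 3, so at least ⌈8/3⌉ = 3 docents are needed.
Any 3 docents together have capacity at most 3+2+2 = 7 < 8 slots, so 3 can never suffice.
Delgado, Petrov, Haddad, and Marcus alone can cover everything: Block 1→Delgado, Block 2→Haddad, Block 3→Petrov, Block 4→Petrov, Block 5→Marcus, Block 6→Haddad, Block 7→Haddad, Block 8→Delgado.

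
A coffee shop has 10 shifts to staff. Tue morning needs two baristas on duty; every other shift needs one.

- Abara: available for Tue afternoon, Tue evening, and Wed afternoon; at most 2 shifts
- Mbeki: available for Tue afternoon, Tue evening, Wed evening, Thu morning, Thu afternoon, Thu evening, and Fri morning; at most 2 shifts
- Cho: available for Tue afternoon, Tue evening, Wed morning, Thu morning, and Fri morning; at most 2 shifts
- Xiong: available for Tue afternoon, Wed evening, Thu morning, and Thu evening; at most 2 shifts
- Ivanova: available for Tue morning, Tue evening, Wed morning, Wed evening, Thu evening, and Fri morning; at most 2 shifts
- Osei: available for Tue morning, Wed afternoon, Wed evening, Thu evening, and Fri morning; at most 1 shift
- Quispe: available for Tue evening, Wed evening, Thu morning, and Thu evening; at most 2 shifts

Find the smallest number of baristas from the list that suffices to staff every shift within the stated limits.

11 slots to fill and no one can take more than 2, so at least ⌈11/2⌉ = 6 baristas are needed.
Abara, Mbeki, Cho, Xiong, Ivanova, and Osei alone can cover everything: Tue morning→Ivanova+Osei, Tue afternoon→Abara, Tue evening→Cho, Wed morning→Cho, Wed afternoon→Abara, Wed evening→Xiong, Thu morning→Mbeki, Thu afternoon→Mbeki, Thu evening→Xiong, Fri morning→Ivanova.

6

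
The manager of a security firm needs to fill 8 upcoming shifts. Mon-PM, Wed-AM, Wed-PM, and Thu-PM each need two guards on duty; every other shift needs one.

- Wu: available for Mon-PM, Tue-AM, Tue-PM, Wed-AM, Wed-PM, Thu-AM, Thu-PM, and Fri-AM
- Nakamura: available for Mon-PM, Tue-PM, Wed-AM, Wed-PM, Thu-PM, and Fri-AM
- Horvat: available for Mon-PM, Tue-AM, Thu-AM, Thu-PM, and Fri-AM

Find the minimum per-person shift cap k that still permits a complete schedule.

With 3 guards and 12 worker-slots to fill, someone must work at least ⌈12/3⌉ = 4 shifts, so k ≥ 4.
k = 4 works: Mon-PM→Nakamura+Horvat, Tue-AM→Wu, Tue-PM→Wu, Wed-AM→Wu+Nakamura, Wed-PM→Wu+Nakamura, Thu-AM→Horvat, Thu-PM→Nakamura+Horvat, Fri-AM→Horvat.
Loads: Wu 4, Nakamura 4, Horvat 4 — all ≤ 4.

4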